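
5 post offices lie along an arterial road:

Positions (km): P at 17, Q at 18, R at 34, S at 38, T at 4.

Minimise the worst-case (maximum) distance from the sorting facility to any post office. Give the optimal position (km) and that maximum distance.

location 21, max distance 17

The 1-center on a line is the midpoint of the two extreme points: leftmost at 4, rightmost at 38.
Optimal location = (4 + 38)/2 = 21; maximum distance = (38 − 4)/2 = 17.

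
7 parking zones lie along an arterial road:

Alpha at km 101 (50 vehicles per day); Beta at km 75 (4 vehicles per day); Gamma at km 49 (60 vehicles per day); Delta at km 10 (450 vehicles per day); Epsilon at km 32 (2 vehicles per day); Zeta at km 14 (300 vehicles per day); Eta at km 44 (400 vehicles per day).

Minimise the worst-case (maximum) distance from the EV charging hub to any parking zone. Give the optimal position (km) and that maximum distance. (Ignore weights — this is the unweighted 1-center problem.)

location 55.5, max distance 45.5

The 1-center on a line is the midpoint of the two extreme points: leftmost at 10, rightmost at 101.
Optimal location = (10 + 101)/2 = 55.5; maximum distance = (101 − 10)/2 = 45.5.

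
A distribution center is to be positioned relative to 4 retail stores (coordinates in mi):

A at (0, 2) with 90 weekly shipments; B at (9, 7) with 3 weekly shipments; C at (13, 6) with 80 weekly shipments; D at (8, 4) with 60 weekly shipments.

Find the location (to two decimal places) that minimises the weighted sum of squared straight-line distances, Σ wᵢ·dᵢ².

(6.64, 3.95)

The minimiser of Σwᵢ‖p−pᵢ‖² is the weighted centroid p* = (Σwᵢpᵢ)/(Σwᵢ).
Σwᵢ = 233.
Σwᵢxᵢ = 90·0 + 3·9 + 80·13 + 60·8 = 1547.
Σwᵢyᵢ = 90·2 + 3·7 + 80·6 + 60·4 = 921.
x* = 1547/233 = 6.64, y* = 921/233 = 3.95.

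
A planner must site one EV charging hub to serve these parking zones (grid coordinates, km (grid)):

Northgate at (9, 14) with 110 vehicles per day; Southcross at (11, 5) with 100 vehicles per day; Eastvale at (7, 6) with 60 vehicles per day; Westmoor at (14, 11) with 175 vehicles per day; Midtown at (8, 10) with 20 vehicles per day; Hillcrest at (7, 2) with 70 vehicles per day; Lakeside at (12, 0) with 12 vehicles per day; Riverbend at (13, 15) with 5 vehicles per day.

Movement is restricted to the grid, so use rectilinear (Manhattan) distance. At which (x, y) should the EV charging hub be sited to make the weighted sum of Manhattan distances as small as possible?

(11, 11)

Manhattan distance separates: Σwᵢ(|x−xᵢ|+|y−yᵢ|) = Σwᵢ|x−xᵢ| + Σwᵢ|y−yᵢ|, so x and y are optimised independently as 1-D weighted medians.
Total weight W = 552; half = 276.
x-coordinate, sorted with cumulative weight:
  x=7 (Eastvale, w=60) cum 60
  x=7 (Hillcrest, w=70) cum 130
  x=8 (Midtown, w=20) cum 150
  x=9 (Northgate, w=110) cum 260
  x=11 (Southcross, w=100) cum 360  ← median
  x=12 (Lakeside, w=12) cum 372
  x=13 (Riverbend, w=5) cum 377
  x=14 (Westmoor, w=175) cum 552
⇒ x* = 11
y-coordinate, sorted with cumulative weight:
  y=0 (Lakeside, w=12) cum 12
  y=2 (Hillcrest, w=70) cum 82
  y=5 (Southcross, w=100) cum 182
  y=6 (Eastvale, w=60) cum 242
  y=10 (Midtown, w=20) cum 262
  y=11 (Westmoor, w=175) cum 437  ← median
  y=14 (Northgate, w=110) cum 547
  y=15 (Riverbend, w=5) cum 552
⇒ y* = 11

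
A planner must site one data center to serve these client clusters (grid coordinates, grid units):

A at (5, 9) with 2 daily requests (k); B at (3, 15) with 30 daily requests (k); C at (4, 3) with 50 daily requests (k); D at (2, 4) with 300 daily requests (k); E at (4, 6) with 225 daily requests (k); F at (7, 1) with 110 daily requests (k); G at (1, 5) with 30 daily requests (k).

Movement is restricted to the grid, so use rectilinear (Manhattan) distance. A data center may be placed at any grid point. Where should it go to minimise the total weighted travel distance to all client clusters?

(4, 4)

Manhattan distance separates: Σwᵢ(|x−xᵢ|+|y−yᵢ|) = Σwᵢ|x−xᵢ| + Σwᵢ|y−yᵢ|, so x and y are optimised independently as 1-D weighted medians.
Total weight W = 747; half = 373.5.
x-coordinate, sorted with cumulative weight:
  x=1 (G, w=30) cum 30
  x=2 (D, w=300) cum 330
  x=3 (B, w=30) cum 360
  x=4 (C, w=50) cum 410  ← median
  x=4 (E, w=225) cum 635
  x=5 (A, w=2) cum 637
  x=7 (F, w=110) cum 747
⇒ x* = 4
y-coordinate, sorted with cumulative weight:
  y=1 (F, w=110) cum 110
  y=3 (C, w=50) cum 160
  y=4 (D, w=300) cum 460  ← median
  y=5 (G, w=30) cum 490
  y=6 (E, w=225) cum 715
  y=9 (A, w=2) cum 717
  y=15 (B, w=30) cum 747
⇒ y* = 4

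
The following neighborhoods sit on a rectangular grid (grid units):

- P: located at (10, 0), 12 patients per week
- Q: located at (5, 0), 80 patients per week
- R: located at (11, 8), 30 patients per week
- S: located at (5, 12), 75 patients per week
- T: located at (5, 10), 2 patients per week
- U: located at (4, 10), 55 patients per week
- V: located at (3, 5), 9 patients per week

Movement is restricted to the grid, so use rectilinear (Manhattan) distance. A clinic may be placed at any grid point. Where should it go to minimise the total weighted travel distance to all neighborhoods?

Manhattan distance separates: Σwᵢ(|x−xᵢ|+|y−yᵢ|) = Σwᵢ|x−xᵢ| + Σwᵢ|y−yᵢ|, so x and y are optimised independently as 1-D weighted medians.
Total weight W = 263; half = 131.5.
x-coordinate, sorted with cumulative weight:
  x=3 (V, w=9) cum 9
  x=4 (U, w=55) cum 64
  x=5 (Q, w=80) cum 144  ← median
  x=5 (S, w=75) cum 219
  x=5 (T, w=2) cum 221
  x=10 (P, w=12) cum 233
  x=11 (R, w=30) cum 263
⇒ x* = 5
y-coordinate, sorted with cumulative weight:
  y=0 (P, w=12) cum 12
  y=0 (Q, w=80) cum 92
  y=5 (V, w=9) cum 101
  y=8 (R, w=30) cum 131
  y=10 (T, w=2) cum 133  ← median
  y=10 (U, w=55) cum 188
  y=12 (S, w=75) cum 263
⇒ y* = 10

(5, 10)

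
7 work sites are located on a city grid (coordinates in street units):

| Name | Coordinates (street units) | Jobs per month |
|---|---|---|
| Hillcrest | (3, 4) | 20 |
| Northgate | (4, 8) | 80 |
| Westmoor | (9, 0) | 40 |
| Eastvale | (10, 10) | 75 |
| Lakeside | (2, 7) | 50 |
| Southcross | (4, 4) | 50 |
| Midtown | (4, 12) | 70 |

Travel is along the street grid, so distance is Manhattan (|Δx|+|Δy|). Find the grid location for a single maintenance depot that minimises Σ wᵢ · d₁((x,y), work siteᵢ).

(4, 8)

Manhattan distance separates: Σwᵢ(|x−xᵢ|+|y−yᵢ|) = Σwᵢ|x−xᵢ| + Σwᵢ|y−yᵢ|, so x and y are optimised independently as 1-D weighted medians.
Total weight W = 385; half = 192.5.
x-coordinate, sorted with cumulative weight:
  x=2 (Lakeside, w=50) cum 50
  x=3 (Hillcrest, w=20) cum 70
  x=4 (Northgate, w=80) cum 150
  x=4 (Southcross, w=50) cum 200  ← median
  x=4 (Midtown, w=70) cum 270
  x=9 (Westmoor, w=40) cum 310
  x=10 (Eastvale, w=75) cum 385
⇒ x* = 4
y-coordinate, sorted with cumulative weight:
  y=0 (Westmoor, w=40) cum 40
  y=4 (Hillcrest, w=20) cum 60
  y=4 (Southcross, w=50) cum 110
  y=7 (Lakeside, w=50) cum 160
  y=8 (Northgate, w=80) cum 240  ← median
  y=10 (Eastvale, w=75) cum 315
  y=12 (Midtown, w=70) cum 385
⇒ y* = 8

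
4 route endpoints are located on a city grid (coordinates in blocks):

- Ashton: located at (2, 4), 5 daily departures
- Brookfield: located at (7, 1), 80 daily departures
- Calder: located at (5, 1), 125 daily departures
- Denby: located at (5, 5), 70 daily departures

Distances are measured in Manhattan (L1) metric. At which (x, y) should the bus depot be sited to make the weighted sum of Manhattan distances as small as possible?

Manhattan distance separates: Σwᵢ(|x−xᵢ|+|y−yᵢ|) = Σwᵢ|x−xᵢ| + Σwᵢ|y−yᵢ|, so x and y are optimised independently as 1-D weighted medians.
Total weight W = 280; half = 140.
x-coordinate, sorted with cumulative weight:
  x=2 (Ashton, w=5) cum 5
  x=5 (Calder, w=125) cum 130
  x=5 (Denby, w=70) cum 200  ← median
  x=7 (Brookfield, w=80) cum 280
⇒ x* = 5
y-coordinate, sorted with cumulative weight:
  y=1 (Brookfield, w=80) cum 80
  y=1 (Calder, w=125) cum 205  ← median
  y=4 (Ashton, w=5) cum 210
  y=5 (Denby, w=70) cum 280
⇒ y* = 1

(5, 1)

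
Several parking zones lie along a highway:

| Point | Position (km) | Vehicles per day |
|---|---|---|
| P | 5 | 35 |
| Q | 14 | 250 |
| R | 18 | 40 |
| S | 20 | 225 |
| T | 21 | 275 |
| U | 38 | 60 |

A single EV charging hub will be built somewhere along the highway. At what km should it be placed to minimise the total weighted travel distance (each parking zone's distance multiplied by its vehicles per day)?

For a sum of weighted absolute distances on a line, the optimum is the weighted median (not the mean). Total weight W = 885; half-weight = 442.5.
Sort by position and accumulate weight:
  km 5 (P, w=35) → cum 35
  km 14 (Q, w=250) → cum 285
  km 18 (R, w=40) → cum 325
  km 20 (S, w=225) → cum 550  ≥ 442.5 → median here
  km 21 (T, w=275) → cum 825
  km 38 (U, w=60) → cum 885
Optimal location: km 20.

x = 20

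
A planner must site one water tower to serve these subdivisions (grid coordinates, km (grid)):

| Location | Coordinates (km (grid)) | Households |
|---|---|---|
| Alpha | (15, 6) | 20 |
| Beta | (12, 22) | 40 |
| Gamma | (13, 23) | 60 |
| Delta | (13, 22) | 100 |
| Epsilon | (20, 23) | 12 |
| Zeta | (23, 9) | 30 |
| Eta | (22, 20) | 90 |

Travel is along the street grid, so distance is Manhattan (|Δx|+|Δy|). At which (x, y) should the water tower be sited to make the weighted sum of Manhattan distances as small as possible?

Manhattan distance separates: Σwᵢ(|x−xᵢ|+|y−yᵢ|) = Σwᵢ|x−xᵢ| + Σwᵢ|y−yᵢ|, so x and y are optimised independently as 1-D weighted medians.
Total weight W = 352; half = 176.
x-coordinate, sorted with cumulative weight:
  x=12 (Beta, w=40) cum 40
  x=13 (Gamma, w=60) cum 100
  x=13 (Delta, w=100) cum 200  ← median
  x=15 (Alpha, w=20) cum 220
  x=20 (Epsilon, w=12) cum 232
  x=22 (Eta, w=90) cum 322
  x=23 (Zeta, w=30) cum 352
⇒ x* = 13
y-coordinate, sorted with cumulative weight:
  y=6 (Alpha, w=20) cum 20
  y=9 (Zeta, w=30) cum 50
  y=20 (Eta, w=90) cum 140
  y=22 (Beta, w=40) cum 180  ← median
  y=22 (Delta, w=100) cum 280
  y=23 (Gamma, w=60) cum 340
  y=23 (Epsilon, w=12) cum 352
⇒ y* = 22

(13, 22)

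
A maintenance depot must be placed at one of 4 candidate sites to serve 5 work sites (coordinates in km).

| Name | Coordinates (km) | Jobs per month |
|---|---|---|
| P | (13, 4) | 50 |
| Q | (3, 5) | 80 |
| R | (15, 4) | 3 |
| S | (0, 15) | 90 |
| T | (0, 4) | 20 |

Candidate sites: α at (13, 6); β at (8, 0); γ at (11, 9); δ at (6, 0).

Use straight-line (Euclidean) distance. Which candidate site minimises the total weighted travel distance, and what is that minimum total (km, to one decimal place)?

Total weighted distance at each candidate:
  α (13, 6): total = 2598.6
  β (8, 0): total = 2618.9
  γ (11, 9): total = 2373.4
  δ (6, 0): total = 2497.4
Minimum is at γ with total 2373.4 km.

γ, total 2373.4 km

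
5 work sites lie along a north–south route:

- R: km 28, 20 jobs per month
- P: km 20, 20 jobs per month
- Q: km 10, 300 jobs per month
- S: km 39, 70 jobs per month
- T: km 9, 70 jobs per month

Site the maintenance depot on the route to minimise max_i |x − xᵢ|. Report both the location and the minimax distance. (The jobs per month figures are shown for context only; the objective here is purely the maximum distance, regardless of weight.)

location 24, max distance 15

The 1-center on a line is the midpoint of the two extreme points: leftmost at 9, rightmost at 39.
Optimal location = (9 + 39)/2 = 24; maximum distance = (39 − 9)/2 = 15.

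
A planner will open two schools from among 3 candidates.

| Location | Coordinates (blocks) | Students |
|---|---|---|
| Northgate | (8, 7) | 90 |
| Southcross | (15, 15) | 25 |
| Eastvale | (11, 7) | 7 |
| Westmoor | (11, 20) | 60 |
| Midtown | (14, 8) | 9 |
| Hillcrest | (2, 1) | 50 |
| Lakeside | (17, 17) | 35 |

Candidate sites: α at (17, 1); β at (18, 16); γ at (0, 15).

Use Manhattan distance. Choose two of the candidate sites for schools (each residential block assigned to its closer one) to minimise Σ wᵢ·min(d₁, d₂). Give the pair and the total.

{α, β}, total 3104

Evaluate every pair (each demand assigned to the nearer of the two):
  {α, β}: total = 3104
  {β, γ}: total = 3290
  {α, γ}: total = 4169
Best pair: {α, β} with total 3104.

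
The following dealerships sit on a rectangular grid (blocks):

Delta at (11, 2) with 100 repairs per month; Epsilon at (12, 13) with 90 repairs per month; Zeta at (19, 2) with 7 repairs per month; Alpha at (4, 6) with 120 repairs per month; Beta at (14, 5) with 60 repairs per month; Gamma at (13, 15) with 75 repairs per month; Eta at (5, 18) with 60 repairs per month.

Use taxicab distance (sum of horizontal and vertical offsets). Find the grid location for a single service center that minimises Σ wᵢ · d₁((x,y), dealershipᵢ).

Manhattan distance separates: Σwᵢ(|x−xᵢ|+|y−yᵢ|) = Σwᵢ|x−xᵢ| + Σwᵢ|y−yᵢ|, so x and y are optimised independently as 1-D weighted medians.
Total weight W = 512; half = 256.
x-coordinate, sorted with cumulative weight:
  x=4 (Alpha, w=120) cum 120
  x=5 (Eta, w=60) cum 180
  x=11 (Delta, w=100) cum 280  ← median
  x=12 (Epsilon, w=90) cum 370
  x=13 (Gamma, w=75) cum 445
  x=14 (Beta, w=60) cum 505
  x=19 (Zeta, w=7) cum 512
⇒ x* = 11
y-coordinate, sorted with cumulative weight:
  y=2 (Delta, w=100) cum 100
  y=2 (Zeta, w=7) cum 107
  y=5 (Beta, w=60) cum 167
  y=6 (Alpha, w=120) cum 287  ← median
  y=13 (Epsilon, w=90) cum 377
  y=15 (Gamma, w=75) cum 452
  y=18 (Eta, w=60) cum 512
⇒ y* = 6

(11, 6)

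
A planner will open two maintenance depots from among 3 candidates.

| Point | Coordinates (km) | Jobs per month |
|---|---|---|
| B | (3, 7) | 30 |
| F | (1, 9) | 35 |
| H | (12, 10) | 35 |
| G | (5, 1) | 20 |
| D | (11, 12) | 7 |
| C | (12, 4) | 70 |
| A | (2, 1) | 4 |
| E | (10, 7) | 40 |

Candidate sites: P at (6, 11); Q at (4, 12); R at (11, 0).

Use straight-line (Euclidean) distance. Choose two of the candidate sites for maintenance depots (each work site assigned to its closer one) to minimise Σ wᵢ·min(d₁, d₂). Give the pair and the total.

Evaluate every pair (each demand assigned to the nearer of the two):
  {P, R}: total = 1259.8
  {Q, R}: total = 1368.4
  {P, Q}: total = 1662.8
Best pair: {P, R} with total 1259.8.

{P, R}, total 1259.8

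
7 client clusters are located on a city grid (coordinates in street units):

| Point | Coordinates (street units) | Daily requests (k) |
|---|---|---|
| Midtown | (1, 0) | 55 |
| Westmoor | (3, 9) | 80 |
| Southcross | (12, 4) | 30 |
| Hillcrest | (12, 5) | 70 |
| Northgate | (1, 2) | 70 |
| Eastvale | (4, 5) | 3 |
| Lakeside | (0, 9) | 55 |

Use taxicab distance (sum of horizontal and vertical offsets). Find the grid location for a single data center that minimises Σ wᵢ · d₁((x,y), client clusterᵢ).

Manhattan distance separates: Σwᵢ(|x−xᵢ|+|y−yᵢ|) = Σwᵢ|x−xᵢ| + Σwᵢ|y−yᵢ|, so x and y are optimised independently as 1-D weighted medians.
Total weight W = 363; half = 181.5.
x-coordinate, sorted with cumulative weight:
  x=0 (Lakeside, w=55) cum 55
  x=1 (Midtown, w=55) cum 110
  x=1 (Northgate, w=70) cum 180
  x=3 (Westmoor, w=80) cum 260  ← median
  x=4 (Eastvale, w=3) cum 263
  x=12 (Southcross, w=30) cum 293
  x=12 (Hillcrest, w=70) cum 363
⇒ x* = 3
y-coordinate, sorted with cumulative weight:
  y=0 (Midtown, w=55) cum 55
  y=2 (Northgate, w=70) cum 125
  y=4 (Southcross, w=30) cum 155
  y=5 (Hillcrest, w=70) cum 225  ← median
  y=5 (Eastvale, w=3) cum 228
  y=9 (Westmoor, w=80) cum 308
  y=9 (Lakeside, w=55) cum 363
⇒ y* = 5

(3, 5)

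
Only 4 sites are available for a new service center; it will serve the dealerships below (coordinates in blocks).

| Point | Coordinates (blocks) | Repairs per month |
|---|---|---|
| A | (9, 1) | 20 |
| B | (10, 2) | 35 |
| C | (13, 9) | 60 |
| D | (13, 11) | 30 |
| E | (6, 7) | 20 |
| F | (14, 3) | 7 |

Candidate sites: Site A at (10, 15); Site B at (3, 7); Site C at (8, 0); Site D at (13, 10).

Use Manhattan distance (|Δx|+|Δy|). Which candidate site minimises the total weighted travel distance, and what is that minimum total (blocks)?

Total weighted distance at each candidate:
  Site A (10, 15): total = 1857
  Site B (3, 7): total = 1965
  Site C (8, 0): total = 1743
  Site D (13, 10): total = 991
Minimum is at Site D with total 991 blocks.

Site D, total 991 blocks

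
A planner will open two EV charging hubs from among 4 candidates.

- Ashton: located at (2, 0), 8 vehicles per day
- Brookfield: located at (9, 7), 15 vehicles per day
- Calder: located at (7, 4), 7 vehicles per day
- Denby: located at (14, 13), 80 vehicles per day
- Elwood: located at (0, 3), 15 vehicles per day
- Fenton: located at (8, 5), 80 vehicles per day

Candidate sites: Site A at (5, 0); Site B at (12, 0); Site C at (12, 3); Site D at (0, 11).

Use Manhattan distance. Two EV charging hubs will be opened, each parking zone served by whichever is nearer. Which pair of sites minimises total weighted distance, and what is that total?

Evaluate every pair (each demand assigned to the nearer of the two):
  {Site A, Site C}: total = 1731
  {Site C, Site D}: total = 1811
  {Site B, Site C}: total = 1847
  {Site A, Site B}: total = 2176
  {Site A, Site D}: total = 2271
  {Site B, Site D}: total = 2333
Best pair: {Site A, Site C} with total 1731.

{Site A, Site C}, total 1731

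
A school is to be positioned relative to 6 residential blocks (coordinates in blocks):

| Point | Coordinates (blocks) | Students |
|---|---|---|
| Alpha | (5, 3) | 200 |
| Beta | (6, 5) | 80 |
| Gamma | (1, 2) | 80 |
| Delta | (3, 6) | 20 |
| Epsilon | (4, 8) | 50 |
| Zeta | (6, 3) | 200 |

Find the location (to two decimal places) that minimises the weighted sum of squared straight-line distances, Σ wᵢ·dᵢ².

(4.79, 3.62)

The minimiser of Σwᵢ‖p−pᵢ‖² is the weighted centroid p* = (Σwᵢpᵢ)/(Σwᵢ).
Σwᵢ = 630.
Σwᵢxᵢ = 200·5 + 80·6 + 80·1 + 20·3 + 50·4 + 200·6 = 3020.
Σwᵢyᵢ = 200·3 + 80·5 + 80·2 + 20·6 + 50·8 + 200·3 = 2280.
x* = 3020/630 = 4.79, y* = 2280/630 = 3.62.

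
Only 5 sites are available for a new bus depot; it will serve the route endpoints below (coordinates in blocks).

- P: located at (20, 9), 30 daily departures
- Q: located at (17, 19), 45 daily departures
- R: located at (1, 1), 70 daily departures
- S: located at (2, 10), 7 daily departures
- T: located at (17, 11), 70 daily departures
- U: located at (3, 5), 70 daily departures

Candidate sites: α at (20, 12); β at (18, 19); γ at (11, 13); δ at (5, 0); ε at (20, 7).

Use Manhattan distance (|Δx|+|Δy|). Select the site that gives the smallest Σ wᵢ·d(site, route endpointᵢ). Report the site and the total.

Total weighted distance at each candidate:
  α (20, 12): total = 4740
  β (18, 19): total = 5690
  γ (11, 13): total = 4234
  δ (5, 0): total = 4656
  ε (20, 7): total = 4452
Minimum is at γ with total 4234 blocks.

γ, total 4234 blocks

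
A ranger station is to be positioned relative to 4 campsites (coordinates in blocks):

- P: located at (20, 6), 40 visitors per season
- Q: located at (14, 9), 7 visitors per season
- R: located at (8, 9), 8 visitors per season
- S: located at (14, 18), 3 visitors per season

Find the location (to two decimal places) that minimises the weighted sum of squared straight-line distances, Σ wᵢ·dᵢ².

(17.31, 7.40)

The minimiser of Σwᵢ‖p−pᵢ‖² is the weighted centroid p* = (Σwᵢpᵢ)/(Σwᵢ).
Σwᵢ = 58.
Σwᵢxᵢ = 40·20 + 7·14 + 8·8 + 3·14 = 1004.
Σwᵢyᵢ = 40·6 + 7·9 + 8·9 + 3·18 = 429.
x* = 1004/58 = 17.31, y* = 429/58 = 7.40.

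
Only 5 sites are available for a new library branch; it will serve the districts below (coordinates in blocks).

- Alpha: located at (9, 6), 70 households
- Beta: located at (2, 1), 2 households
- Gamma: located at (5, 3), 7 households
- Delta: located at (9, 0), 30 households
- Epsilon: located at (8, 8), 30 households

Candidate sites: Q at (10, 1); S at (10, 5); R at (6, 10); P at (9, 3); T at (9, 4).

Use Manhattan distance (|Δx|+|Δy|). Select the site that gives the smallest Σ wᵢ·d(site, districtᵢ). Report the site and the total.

T, total 465 blocks

Total weighted distance at each candidate:
  Q (10, 1): total = 815
  S (10, 5): total = 543
  R (6, 10): total = 1082
  P (9, 3): total = 526
  T (9, 4): total = 465
Minimum is at T with total 465 blocks.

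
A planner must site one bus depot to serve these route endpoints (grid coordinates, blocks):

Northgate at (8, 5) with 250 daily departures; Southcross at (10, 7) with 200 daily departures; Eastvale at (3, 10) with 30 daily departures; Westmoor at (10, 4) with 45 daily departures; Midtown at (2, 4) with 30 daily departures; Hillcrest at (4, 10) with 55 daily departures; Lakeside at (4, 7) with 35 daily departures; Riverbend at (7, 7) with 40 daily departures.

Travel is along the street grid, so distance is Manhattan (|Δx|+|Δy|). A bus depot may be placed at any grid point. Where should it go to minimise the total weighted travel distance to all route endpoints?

Manhattan distance separates: Σwᵢ(|x−xᵢ|+|y−yᵢ|) = Σwᵢ|x−xᵢ| + Σwᵢ|y−yᵢ|, so x and y are optimised independently as 1-D weighted medians.
Total weight W = 685; half = 342.5.
x-coordinate, sorted with cumulative weight:
  x=2 (Midtown, w=30) cum 30
  x=3 (Eastvale, w=30) cum 60
  x=4 (Hillcrest, w=55) cum 115
  x=4 (Lakeside, w=35) cum 150
  x=7 (Riverbend, w=40) cum 190
  x=8 (Northgate, w=250) cum 440  ← median
  x=10 (Southcross, w=200) cum 640
  x=10 (Westmoor, w=45) cum 685
⇒ x* = 8
y-coordinate, sorted with cumulative weight:
  y=4 (Westmoor, w=45) cum 45
  y=4 (Midtown, w=30) cum 75
  y=5 (Northgate, w=250) cum 325
  y=7 (Southcross, w=200) cum 525  ← median
  y=7 (Lakeside, w=35) cum 560
  y=7 (Riverbend, w=40) cum 600
  y=10 (Eastvale, w=30) cum 630
  y=10 (Hillcrest, w=55) cum 685
⇒ y* = 7

(8, 7)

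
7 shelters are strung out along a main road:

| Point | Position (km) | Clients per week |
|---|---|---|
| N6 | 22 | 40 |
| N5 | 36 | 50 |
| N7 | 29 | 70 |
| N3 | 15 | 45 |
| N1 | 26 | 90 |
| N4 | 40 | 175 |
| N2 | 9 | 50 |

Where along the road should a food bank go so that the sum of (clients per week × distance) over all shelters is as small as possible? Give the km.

For a sum of weighted absolute distances on a line, the optimum is the weighted median (not the mean). Total weight W = 520; half-weight = 260.
Sort by position and accumulate weight:
  km 9 (N2, w=50) → cum 50
  km 15 (N3, w=45) → cum 95
  km 22 (N6, w=40) → cum 135
  km 26 (N1, w=90) → cum 225
  km 29 (N7, w=70) → cum 295  ≥ 260 → median here
  km 36 (N5, w=50) → cum 345
  km 40 (N4, w=175) → cum 520
Optimal location: km 29.

x = 29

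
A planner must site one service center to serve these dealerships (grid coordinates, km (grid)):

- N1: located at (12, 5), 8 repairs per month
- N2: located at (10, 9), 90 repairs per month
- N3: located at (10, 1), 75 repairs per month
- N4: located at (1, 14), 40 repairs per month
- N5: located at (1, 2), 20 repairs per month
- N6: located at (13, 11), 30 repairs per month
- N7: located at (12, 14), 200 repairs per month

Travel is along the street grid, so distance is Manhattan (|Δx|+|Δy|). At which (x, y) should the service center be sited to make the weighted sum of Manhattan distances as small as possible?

(12, 14)

Manhattan distance separates: Σwᵢ(|x−xᵢ|+|y−yᵢ|) = Σwᵢ|x−xᵢ| + Σwᵢ|y−yᵢ|, so x and y are optimised independently as 1-D weighted medians.
Total weight W = 463; half = 231.5.
x-coordinate, sorted with cumulative weight:
  x=1 (N4, w=40) cum 40
  x=1 (N5, w=20) cum 60
  x=10 (N2, w=90) cum 150
  x=10 (N3, w=75) cum 225
  x=12 (N1, w=8) cum 233  ← median
  x=12 (N7, w=200) cum 433
  x=13 (N6, w=30) cum 463
⇒ x* = 12
y-coordinate, sorted with cumulative weight:
  y=1 (N3, w=75) cum 75
  y=2 (N5, w=20) cum 95
  y=5 (N1, w=8) cum 103
  y=9 (N2, w=90) cum 193
  y=11 (N6, w=30) cum 223
  y=14 (N4, w=40) cum 263  ← median
  y=14 (N7, w=200) cum 463
⇒ y* = 14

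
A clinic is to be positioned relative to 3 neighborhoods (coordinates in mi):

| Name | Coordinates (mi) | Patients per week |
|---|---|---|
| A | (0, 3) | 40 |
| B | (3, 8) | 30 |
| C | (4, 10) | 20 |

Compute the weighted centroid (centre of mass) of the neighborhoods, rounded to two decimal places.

(1.89, 6.22)

The minimiser of Σwᵢ‖p−pᵢ‖² is the weighted centroid p* = (Σwᵢpᵢ)/(Σwᵢ).
Σwᵢ = 90.
Σwᵢxᵢ = 40·0 + 30·3 + 20·4 = 170.
Σwᵢyᵢ = 40·3 + 30·8 + 20·10 = 560.
x* = 170/90 = 1.89, y* = 560/90 = 6.22.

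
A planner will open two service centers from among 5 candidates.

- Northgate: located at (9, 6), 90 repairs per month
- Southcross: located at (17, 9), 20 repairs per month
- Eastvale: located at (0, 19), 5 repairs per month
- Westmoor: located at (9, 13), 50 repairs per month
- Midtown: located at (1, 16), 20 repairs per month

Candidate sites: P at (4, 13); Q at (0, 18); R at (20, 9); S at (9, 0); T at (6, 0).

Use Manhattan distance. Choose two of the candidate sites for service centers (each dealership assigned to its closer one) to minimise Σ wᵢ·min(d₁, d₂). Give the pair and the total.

{P, S}, total 1300

Evaluate every pair (each demand assigned to the nearer of the two):
  {P, S}: total = 1300
  {P, R}: total = 1560
  {P, T}: total = 1570
  {Q, S}: total = 1595
  {P, Q}: total = 1735
  {R, S}: total = 1870
  {Q, T}: total = 1975
  {S, T}: total = 2075
  {Q, R}: total = 2085
  {R, T}: total = 2165
Best pair: {P, S} with total 1300.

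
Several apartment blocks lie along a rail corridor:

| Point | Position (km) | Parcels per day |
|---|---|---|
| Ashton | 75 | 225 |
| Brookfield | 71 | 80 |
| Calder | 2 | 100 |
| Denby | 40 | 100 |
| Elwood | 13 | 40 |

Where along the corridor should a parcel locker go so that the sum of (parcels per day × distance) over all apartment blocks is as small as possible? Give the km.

x = 71

For a sum of weighted absolute distances on a line, the optimum is the weighted median (not the mean). Total weight W = 545; half-weight = 272.5.
Sort by position and accumulate weight:
  km 2 (Calder, w=100) → cum 100
  km 13 (Elwood, w=40) → cum 140
  km 40 (Denby, w=100) → cum 240
  km 71 (Brookfield, w=80) → cum 320  ≥ 272.5 → median here
  km 75 (Ashton, w=225) → cum 545
Optimal location: km 71.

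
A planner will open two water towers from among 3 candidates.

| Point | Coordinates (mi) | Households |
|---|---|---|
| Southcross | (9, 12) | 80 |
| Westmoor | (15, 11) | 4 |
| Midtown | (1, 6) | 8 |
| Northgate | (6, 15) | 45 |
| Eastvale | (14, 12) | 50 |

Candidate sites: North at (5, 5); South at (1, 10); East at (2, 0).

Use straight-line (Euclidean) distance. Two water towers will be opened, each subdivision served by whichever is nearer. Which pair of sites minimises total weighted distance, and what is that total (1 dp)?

{North, South}, total 1611.9

Evaluate every pair (each demand assigned to the nearer of the two):
  {North, South}: total = 1611.9
  {South, East}: total = 1723.7
  {North, East}: total = 1746.9
Best pair: {North, South} with total 1611.9.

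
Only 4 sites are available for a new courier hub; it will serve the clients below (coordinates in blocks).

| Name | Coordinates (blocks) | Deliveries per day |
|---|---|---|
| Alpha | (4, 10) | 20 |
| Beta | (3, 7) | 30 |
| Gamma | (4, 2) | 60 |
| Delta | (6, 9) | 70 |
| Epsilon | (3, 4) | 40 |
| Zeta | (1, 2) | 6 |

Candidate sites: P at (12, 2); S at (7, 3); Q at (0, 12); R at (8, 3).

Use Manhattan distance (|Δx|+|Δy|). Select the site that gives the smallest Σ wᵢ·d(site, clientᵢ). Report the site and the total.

S, total 1412 blocks

Total weighted distance at each candidate:
  P (12, 2): total = 2636
  S (7, 3): total = 1412
  Q (0, 12): total = 2336
  R (8, 3): total = 1638
Minimum is at S with total 1412 blocks.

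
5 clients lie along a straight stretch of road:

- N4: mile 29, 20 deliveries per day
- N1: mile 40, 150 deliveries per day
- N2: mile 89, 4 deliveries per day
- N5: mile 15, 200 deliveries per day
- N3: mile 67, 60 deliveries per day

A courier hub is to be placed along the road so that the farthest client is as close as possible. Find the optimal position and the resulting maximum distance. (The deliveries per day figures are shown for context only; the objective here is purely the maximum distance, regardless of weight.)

location 52, max distance 37

The 1-center on a line is the midpoint of the two extreme points: leftmost at 15, rightmost at 89.
Optimal location = (15 + 89)/2 = 52; maximum distance = (89 − 15)/2 = 37.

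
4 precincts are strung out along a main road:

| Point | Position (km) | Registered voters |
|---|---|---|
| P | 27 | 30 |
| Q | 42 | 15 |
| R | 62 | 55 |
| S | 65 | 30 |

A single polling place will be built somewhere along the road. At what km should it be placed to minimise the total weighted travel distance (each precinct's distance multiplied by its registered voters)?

x = 62

For a sum of weighted absolute distances on a line, the optimum is the weighted median (not the mean). Total weight W = 130; half-weight = 65.
Sort by position and accumulate weight:
  km 27 (P, w=30) → cum 30
  km 42 (Q, w=15) → cum 45
  km 62 (R, w=55) → cum 100  ≥ 65 → median here
  km 65 (S, w=30) → cum 130
Optimal location: km 62.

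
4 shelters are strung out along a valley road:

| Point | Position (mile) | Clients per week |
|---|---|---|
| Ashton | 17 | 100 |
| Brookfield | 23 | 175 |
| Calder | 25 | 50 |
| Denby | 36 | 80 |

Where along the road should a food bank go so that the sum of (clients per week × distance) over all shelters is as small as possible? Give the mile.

x = 23

For a sum of weighted absolute distances on a line, the optimum is the weighted median (not the mean). Total weight W = 405; half-weight = 202.5.
Sort by position and accumulate weight:
  mile 17 (Ashton, w=100) → cum 100
  mile 23 (Brookfield, w=175) → cum 275  ≥ 202.5 → median here
  mile 25 (Calder, w=50) → cum 325
  mile 36 (Denby, w=80) → cum 405
Optimal location: mile 23.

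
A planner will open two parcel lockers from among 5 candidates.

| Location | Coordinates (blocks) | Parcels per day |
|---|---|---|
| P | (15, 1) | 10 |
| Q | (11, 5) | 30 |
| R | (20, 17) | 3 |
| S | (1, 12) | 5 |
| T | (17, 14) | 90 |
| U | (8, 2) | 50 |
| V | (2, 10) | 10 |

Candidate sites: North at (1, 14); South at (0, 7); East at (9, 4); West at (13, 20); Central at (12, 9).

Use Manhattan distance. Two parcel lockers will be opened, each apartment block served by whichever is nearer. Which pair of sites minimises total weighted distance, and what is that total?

Evaluate every pair (each demand assigned to the nearer of the two):
  {East, Central}: total = 1458
  {East, West}: total = 1470
  {North, Central}: total = 1818
  {South, Central}: total = 1838
  {North, East}: total = 1896
  {West, Central}: total = 1920
  {South, East}: total = 2102
  {South, West}: total = 2260
  {North, West}: total = 2660
  {North, South}: total = 2816
Best pair: {East, Central} with total 1458.

{East, Central}, total 1458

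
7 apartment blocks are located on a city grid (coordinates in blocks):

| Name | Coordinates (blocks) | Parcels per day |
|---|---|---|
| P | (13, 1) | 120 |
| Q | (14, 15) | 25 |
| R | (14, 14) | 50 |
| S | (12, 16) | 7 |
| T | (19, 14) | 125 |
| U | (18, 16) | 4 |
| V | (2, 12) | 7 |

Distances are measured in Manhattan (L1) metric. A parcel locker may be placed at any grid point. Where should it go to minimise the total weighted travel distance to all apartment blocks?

Manhattan distance separates: Σwᵢ(|x−xᵢ|+|y−yᵢ|) = Σwᵢ|x−xᵢ| + Σwᵢ|y−yᵢ|, so x and y are optimised independently as 1-D weighted medians.
Total weight W = 338; half = 169.
x-coordinate, sorted with cumulative weight:
  x=2 (V, w=7) cum 7
  x=12 (S, w=7) cum 14
  x=13 (P, w=120) cum 134
  x=14 (Q, w=25) cum 159
  x=14 (R, w=50) cum 209  ← median
  x=18 (U, w=4) cum 213
  x=19 (T, w=125) cum 338
⇒ x* = 14
y-coordinate, sorted with cumulative weight:
  y=1 (P, w=120) cum 120
  y=12 (V, w=7) cum 127
  y=14 (R, w=50) cum 177  ← median
  y=14 (T, w=125) cum 302
  y=15 (Q, w=25) cum 327
  y=16 (S, w=7) cum 334
  y=16 (U, w=4) cum 338
⇒ y* = 14

(14, 14)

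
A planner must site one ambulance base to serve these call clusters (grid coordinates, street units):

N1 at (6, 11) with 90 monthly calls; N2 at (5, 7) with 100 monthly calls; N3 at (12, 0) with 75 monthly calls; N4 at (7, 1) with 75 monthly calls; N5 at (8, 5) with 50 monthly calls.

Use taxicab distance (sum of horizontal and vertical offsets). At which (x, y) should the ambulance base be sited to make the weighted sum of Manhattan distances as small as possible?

Manhattan distance separates: Σwᵢ(|x−xᵢ|+|y−yᵢ|) = Σwᵢ|x−xᵢ| + Σwᵢ|y−yᵢ|, so x and y are optimised independently as 1-D weighted medians.
Total weight W = 390; half = 195.
x-coordinate, sorted with cumulative weight:
  x=5 (N2, w=100) cum 100
  x=6 (N1, w=90) cum 190
  x=7 (N4, w=75) cum 265  ← median
  x=8 (N5, w=50) cum 315
  x=12 (N3, w=75) cum 390
⇒ x* = 7
y-coordinate, sorted with cumulative weight:
  y=0 (N3, w=75) cum 75
  y=1 (N4, w=75) cum 150
  y=5 (N5, w=50) cum 200  ← median
  y=7 (N2, w=100) cum 300
  y=11 (N1, w=90) cum 390
⇒ y* = 5

(7, 5)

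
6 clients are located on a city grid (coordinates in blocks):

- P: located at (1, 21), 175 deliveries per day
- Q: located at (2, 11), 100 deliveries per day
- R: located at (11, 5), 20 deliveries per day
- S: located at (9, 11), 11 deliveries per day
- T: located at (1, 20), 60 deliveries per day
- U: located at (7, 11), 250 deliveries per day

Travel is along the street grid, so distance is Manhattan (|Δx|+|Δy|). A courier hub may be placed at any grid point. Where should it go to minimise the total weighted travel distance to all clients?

(2, 11)

Manhattan distance separates: Σwᵢ(|x−xᵢ|+|y−yᵢ|) = Σwᵢ|x−xᵢ| + Σwᵢ|y−yᵢ|, so x and y are optimised independently as 1-D weighted medians.
Total weight W = 616; half = 308.
x-coordinate, sorted with cumulative weight:
  x=1 (P, w=175) cum 175
  x=1 (T, w=60) cum 235
  x=2 (Q, w=100) cum 335  ← median
  x=7 (U, w=250) cum 585
  x=9 (S, w=11) cum 596
  x=11 (R, w=20) cum 616
⇒ x* = 2
y-coordinate, sorted with cumulative weight:
  y=5 (R, w=20) cum 20
  y=11 (Q, w=100) cum 120
  y=11 (S, w=11) cum 131
  y=11 (U, w=250) cum 381  ← median
  y=20 (T, w=60) cum 441
  y=21 (P, w=175) cum 616
⇒ y* = 11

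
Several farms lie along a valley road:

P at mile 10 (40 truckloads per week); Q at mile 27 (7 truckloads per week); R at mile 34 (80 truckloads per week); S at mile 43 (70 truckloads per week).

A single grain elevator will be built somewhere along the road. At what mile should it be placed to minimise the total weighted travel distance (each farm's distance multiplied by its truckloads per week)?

x = 34

For a sum of weighted absolute distances on a line, the optimum is the weighted median (not the mean). Total weight W = 197; half-weight = 98.5.
Sort by position and accumulate weight:
  mile 10 (P, w=40) → cum 40
  mile 27 (Q, w=7) → cum 47
  mile 34 (R, w=80) → cum 127  ≥ 98.5 → median here
  mile 43 (S, w=70) → cum 197
Optimal location: mile 34.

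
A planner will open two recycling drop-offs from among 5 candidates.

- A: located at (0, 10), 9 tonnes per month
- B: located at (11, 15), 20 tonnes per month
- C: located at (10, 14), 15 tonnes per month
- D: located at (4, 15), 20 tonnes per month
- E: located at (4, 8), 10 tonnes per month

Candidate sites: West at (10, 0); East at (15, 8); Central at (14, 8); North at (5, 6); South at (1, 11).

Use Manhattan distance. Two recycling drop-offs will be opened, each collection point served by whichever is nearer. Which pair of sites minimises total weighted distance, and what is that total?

Evaluate every pair (each demand assigned to the nearer of the two):
  {Central, South}: total = 568
  {East, South}: total = 603
  {North, South}: total = 648
  {Central, North}: total = 661
  {West, South}: total = 678
  {East, North}: total = 696
  {West, North}: total = 806
  {West, Central}: total = 934
  {East, Central}: total = 934
  {West, East}: total = 1008
Best pair: {Central, South} with total 568.

{Central, South}, total 568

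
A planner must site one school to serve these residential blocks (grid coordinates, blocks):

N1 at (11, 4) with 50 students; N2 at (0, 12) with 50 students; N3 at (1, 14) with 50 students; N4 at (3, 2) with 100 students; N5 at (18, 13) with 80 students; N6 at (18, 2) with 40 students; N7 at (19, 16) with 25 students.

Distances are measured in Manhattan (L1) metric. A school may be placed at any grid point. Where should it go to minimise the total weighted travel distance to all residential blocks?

Manhattan distance separates: Σwᵢ(|x−xᵢ|+|y−yᵢ|) = Σwᵢ|x−xᵢ| + Σwᵢ|y−yᵢ|, so x and y are optimised independently as 1-D weighted medians.
Total weight W = 395; half = 197.5.
x-coordinate, sorted with cumulative weight:
  x=0 (N2, w=50) cum 50
  x=1 (N3, w=50) cum 100
  x=3 (N4, w=100) cum 200  ← median
  x=11 (N1, w=50) cum 250
  x=18 (N5, w=80) cum 330
  x=18 (N6, w=40) cum 370
  x=19 (N7, w=25) cum 395
⇒ x* = 3
y-coordinate, sorted with cumulative weight:
  y=2 (N4, w=100) cum 100
  y=2 (N6, w=40) cum 140
  y=4 (N1, w=50) cum 190
  y=12 (N2, w=50) cum 240  ← median
  y=13 (N5, w=80) cum 320
  y=14 (N3, w=50) cum 370
  y=16 (N7, w=25) cum 395
⇒ y* = 12

(3, 12)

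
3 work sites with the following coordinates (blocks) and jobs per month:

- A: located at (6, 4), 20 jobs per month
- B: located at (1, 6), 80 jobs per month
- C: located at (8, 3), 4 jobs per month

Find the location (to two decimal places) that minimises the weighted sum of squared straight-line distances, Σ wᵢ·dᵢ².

The minimiser of Σwᵢ‖p−pᵢ‖² is the weighted centroid p* = (Σwᵢpᵢ)/(Σwᵢ).
Σwᵢ = 104.
Σwᵢxᵢ = 20·6 + 80·1 + 4·8 = 232.
Σwᵢyᵢ = 20·4 + 80·6 + 4·3 = 572.
x* = 232/104 = 2.23, y* = 572/104 = 5.50.

(2.23, 5.50)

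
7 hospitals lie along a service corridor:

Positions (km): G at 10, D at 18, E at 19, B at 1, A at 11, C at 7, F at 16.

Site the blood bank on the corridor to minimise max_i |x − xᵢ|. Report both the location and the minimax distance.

The 1-center on a line is the midpoint of the two extreme points: leftmost at 1, rightmost at 19.
Optimal location = (1 + 19)/2 = 10; maximum distance = (19 − 1)/2 = 9.

location 10, max distance 9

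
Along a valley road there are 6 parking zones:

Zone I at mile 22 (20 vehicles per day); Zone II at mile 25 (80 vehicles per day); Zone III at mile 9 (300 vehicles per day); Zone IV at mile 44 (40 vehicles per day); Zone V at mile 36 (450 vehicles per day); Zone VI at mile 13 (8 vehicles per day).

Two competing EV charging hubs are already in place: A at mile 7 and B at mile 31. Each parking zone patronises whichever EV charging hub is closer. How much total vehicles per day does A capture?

308

The indifferent point is the midpoint (7+31)/2 = 19; parking zones left of it (closer to A at 7) go to A, those right go to B.
  Zone III at 9 (w=300) → A
  Zone VI at 13 (w=8) → A
  Zone I at 22 (w=20) → B
  Zone II at 25 (w=80) → B
  Zone V at 36 (w=450) → B
  Zone IV at 44 (w=40) → B
A captures 308; B captures 590.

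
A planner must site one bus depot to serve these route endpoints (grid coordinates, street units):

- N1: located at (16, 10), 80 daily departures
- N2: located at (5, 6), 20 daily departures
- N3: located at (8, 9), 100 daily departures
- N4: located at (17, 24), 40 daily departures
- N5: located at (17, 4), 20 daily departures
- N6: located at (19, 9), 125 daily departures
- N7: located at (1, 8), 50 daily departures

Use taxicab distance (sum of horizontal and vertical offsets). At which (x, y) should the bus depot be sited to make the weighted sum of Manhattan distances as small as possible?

Manhattan distance separates: Σwᵢ(|x−xᵢ|+|y−yᵢ|) = Σwᵢ|x−xᵢ| + Σwᵢ|y−yᵢ|, so x and y are optimised independently as 1-D weighted medians.
Total weight W = 435; half = 217.5.
x-coordinate, sorted with cumulative weight:
  x=1 (N7, w=50) cum 50
  x=5 (N2, w=20) cum 70
  x=8 (N3, w=100) cum 170
  x=16 (N1, w=80) cum 250  ← median
  x=17 (N4, w=40) cum 290
  x=17 (N5, w=20) cum 310
  x=19 (N6, w=125) cum 435
⇒ x* = 16
y-coordinate, sorted with cumulative weight:
  y=4 (N5, w=20) cum 20
  y=6 (N2, w=20) cum 40
  y=8 (N7, w=50) cum 90
  y=9 (N3, w=100) cum 190
  y=9 (N6, w=125) cum 315  ← median
  y=10 (N1, w=80) cum 395
  y=24 (N4, w=40) cum 435
⇒ y* = 9

(16, 9)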